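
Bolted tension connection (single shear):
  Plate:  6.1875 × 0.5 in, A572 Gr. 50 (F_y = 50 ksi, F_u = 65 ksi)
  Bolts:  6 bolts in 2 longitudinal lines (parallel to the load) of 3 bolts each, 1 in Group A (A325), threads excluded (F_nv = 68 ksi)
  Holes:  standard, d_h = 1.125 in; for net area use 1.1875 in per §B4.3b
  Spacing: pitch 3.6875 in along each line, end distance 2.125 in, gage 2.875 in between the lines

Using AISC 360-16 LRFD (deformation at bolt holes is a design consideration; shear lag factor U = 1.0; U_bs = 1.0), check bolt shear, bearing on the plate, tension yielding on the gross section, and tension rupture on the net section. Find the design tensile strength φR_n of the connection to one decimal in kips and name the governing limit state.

Bolt shear: A_b = π(1)²/4 = 0.7854 in². φR_n = 0.75 × 68 × 0.7854 × 6 × 1 = 240.3 kips.
Bearing (0.5 in plate, F_u = 65 ksi): end bolts L_c = 2.125 − 1.125/2 = 1.5625, R_n = min(1.2×1.5625×0.5×65, 2.4×1×0.5×65) = 60.938 kips/bolt; interior L_c = 3.6875 − 1.125 = 2.5625, R_n = 78 kips/bolt. φR_n = 0.75 × (2×60.938 + 4×78) = 325.4 kips.
Tension yield (gross): A_g = 6.1875×0.5 = 3.0938 in². φR_n = 0.90 × 50 × 3.0938 = 139.2 kips.
Tension rupture (net): A_n = (6.1875 − 2×1.1875)×0.5 = 1.9063 in² (U = 1.0, A_e = A_n). φR_n = 0.75 × 65 × 1.9063 = 92.9 kips.
Governing: min(240.3, 325.4, 139.2, 92.9) = 92.9 kips → net-section rupture.

92.9 kips (net-section rupture governs)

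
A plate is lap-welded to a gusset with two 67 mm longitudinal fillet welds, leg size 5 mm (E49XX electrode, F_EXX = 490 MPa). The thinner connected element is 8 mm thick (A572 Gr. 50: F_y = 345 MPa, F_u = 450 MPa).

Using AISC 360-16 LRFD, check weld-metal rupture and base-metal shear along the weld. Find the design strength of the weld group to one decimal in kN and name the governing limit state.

Weld metal: throat = 0.707×5 = 3.535 mm, L = 2×67 = 134 mm. φR_n = 0.75 × 0.6 × 490 × 3.535 × 134 = 104.4 kN.
Base metal shear (8 mm plate): yield φR_n = 1.0×0.6×345×8×134 = 221.9 kN; rupture φR_n = 0.75×0.6×450×8×134 = 217.1 kN; take 217.1 kN (rupture).
Governing: min(104.4, 217.1) = 104.4 kN → weld metal.

104.4 kN (weld metal governs)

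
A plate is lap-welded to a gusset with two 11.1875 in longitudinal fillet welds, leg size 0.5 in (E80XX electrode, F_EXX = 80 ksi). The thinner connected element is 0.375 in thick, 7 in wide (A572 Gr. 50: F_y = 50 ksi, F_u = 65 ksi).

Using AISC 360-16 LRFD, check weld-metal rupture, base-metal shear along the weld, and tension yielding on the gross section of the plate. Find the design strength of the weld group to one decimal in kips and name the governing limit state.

118.1 kips (gross-section yield governs)

Weld metal: throat = 0.707×0.5 = 0.3535 in, L = 2×11.1875 = 22.375 in. φR_n = 0.75 × 0.6 × 80 × 0.3535 × 22.375 = 284.7 kips.
Base metal shear (0.375 in plate): yield φR_n = 1.0×0.6×50×0.375×22.375 = 251.7 kips; rupture φR_n = 0.75×0.6×65×0.375×22.375 = 245.4 kips; take 245.4 kips (rupture).
Tension yield (gross): A_g = 7×0.375 = 2.625 in². φR_n = 0.90 × 50 × 2.625 = 118.1 kips.
Governing: min(284.7, 245.4, 118.1) = 118.1 kips → gross-section yield.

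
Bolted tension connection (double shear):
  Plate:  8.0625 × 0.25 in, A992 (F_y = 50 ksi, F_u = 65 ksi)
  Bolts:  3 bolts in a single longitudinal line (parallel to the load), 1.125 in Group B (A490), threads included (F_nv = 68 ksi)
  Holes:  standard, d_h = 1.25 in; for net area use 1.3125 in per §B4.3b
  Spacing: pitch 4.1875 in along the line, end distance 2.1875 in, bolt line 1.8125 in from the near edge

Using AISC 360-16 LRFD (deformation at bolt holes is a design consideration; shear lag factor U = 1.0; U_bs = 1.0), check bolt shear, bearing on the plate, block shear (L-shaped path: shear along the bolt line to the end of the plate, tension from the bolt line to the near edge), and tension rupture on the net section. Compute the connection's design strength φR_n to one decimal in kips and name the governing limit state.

67.3 kips (block shear governs)

Bolt shear: A_b = π(1.125)²/4 = 0.99402 in². φR_n = 0.75 × 68 × 0.99402 × 3 × 2 = 304.2 kips.
Bearing (0.25 in plate, F_u = 65 ksi): end bolts L_c = 2.1875 − 1.25/2 = 1.5625, R_n = min(1.2×1.5625×0.25×65, 2.4×1.125×0.25×65) = 30.469 kips/bolt; interior L_c = 4.1875 − 1.25 = 2.9375, R_n = 43.875 kips/bolt. φR_n = 0.75 × (1×30.469 + 2×43.875) = 88.7 kips.
Block shear: shear path 1×[2.1875+2×4.1875] = 1×10.5625 in, A_gv = 2.6406, A_nv = 1×(10.5625 − 2.5×1.3125)×0.25 = 1.8203 in²; tension to near edge: (1.8125 − 0.5×1.3125)×0.25 = 0.28906 in². R_n = min(0.6×65×1.8203, 0.6×50×2.6406) + 1.0×65×0.28906 = min(70.992, 79.218) + 18.789 = 89.781 kips. φR_n = 0.75 × 89.781 = 67.3 kips.
Tension rupture (net): A_n = (8.0625 − 1×1.3125)×0.25 = 1.6875 in² (U = 1.0, A_e = A_n). φR_n = 0.75 × 65 × 1.6875 = 82.3 kips.
Governing: min(304.2, 88.7, 67.3, 82.3) = 67.3 kips → block shear.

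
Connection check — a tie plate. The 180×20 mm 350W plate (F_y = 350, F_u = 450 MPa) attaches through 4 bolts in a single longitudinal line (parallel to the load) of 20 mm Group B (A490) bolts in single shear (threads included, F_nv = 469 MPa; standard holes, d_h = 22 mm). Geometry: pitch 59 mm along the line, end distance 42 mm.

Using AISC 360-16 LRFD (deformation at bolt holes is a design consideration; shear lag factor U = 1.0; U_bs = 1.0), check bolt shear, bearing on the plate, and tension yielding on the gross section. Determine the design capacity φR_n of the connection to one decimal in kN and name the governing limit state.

Bolt shear: A_b = π(20)²/4 = 314.16 mm². φR_n = 0.75 × 469 × 314.16 × 4 × 1 = 442.0 kN.
Bearing (20 mm plate, F_u = 450 MPa): end bolts L_c = 42 − 22/2 = 31, R_n = min(1.2×31×20×450, 2.4×20×20×450) = 334.8 kN/bolt; interior L_c = 59 − 22 = 37, R_n = 399.6 kN/bolt. φR_n = 0.75 × (1×334.8 + 3×399.6) = 1150.2 kN.
Tension yield (gross): A_g = 180×20 = 3600 mm². φR_n = 0.90 × 350 × 3600 = 1134.0 kN.
Governing: min(442.0, 1150.2, 1134.0) = 442.0 kN → bolt shear.

442.0 kN (bolt shear governs)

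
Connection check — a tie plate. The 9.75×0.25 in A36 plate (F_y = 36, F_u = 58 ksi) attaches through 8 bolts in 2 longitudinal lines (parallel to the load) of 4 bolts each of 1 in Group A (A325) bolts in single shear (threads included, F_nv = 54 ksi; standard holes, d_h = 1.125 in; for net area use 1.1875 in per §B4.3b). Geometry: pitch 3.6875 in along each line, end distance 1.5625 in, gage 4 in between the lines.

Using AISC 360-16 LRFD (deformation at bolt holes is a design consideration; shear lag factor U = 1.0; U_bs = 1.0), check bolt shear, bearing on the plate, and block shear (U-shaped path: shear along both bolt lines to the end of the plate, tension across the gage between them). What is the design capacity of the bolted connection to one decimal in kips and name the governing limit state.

Bolt shear: A_b = π(1)²/4 = 0.7854 in². φR_n = 0.75 × 54 × 0.7854 × 8 × 1 = 254.5 kips.
Bearing (0.25 in plate, F_u = 58 ksi): end bolts L_c = 1.5625 − 1.125/2 = 1, R_n = min(1.2×1×0.25×58, 2.4×1×0.25×58) = 17.4 kips/bolt; interior L_c = 3.6875 − 1.125 = 2.5625, R_n = 34.8 kips/bolt. φR_n = 0.75 × (2×17.4 + 6×34.8) = 182.7 kips.
Block shear: shear path 2×[1.5625+3×3.6875] = 2×12.625 in, A_gv = 6.3125, A_nv = 2×(12.625 − 3.5×1.1875)×0.25 = 4.2344 in²; tension across gage: (4 − 1×1.1875)×0.25 = 0.70313 in². R_n = min(0.6×58×4.2344, 0.6×36×6.3125) + 1.0×58×0.70313 = min(147.36, 136.35) + 40.782 = 177.13 kips. φR_n = 0.75 × 177.13 = 132.8 kips.
Governing: min(254.5, 182.7, 132.8) = 132.8 kips → block shear.

132.8 kips (block shear governs)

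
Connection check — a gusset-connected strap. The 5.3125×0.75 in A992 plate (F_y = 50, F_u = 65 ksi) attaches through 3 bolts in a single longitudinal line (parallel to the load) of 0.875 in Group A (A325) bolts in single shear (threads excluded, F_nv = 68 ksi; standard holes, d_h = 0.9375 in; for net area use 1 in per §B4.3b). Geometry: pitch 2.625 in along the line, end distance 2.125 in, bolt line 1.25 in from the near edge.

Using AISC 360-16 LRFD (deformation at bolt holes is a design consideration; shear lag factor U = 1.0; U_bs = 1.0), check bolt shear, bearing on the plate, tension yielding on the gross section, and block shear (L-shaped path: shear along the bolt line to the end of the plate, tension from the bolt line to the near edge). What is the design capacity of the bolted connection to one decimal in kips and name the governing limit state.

Bolt shear: A_b = π(0.875)²/4 = 0.60132 in². φR_n = 0.75 × 68 × 0.60132 × 3 × 1 = 92.0 kips.
Bearing (0.75 in plate, F_u = 65 ksi): end bolts L_c = 2.125 − 0.9375/2 = 1.65625, R_n = min(1.2×1.65625×0.75×65, 2.4×0.875×0.75×65) = 96.891 kips/bolt; interior L_c = 2.625 − 0.9375 = 1.6875, R_n = 98.719 kips/bolt. φR_n = 0.75 × (1×96.891 + 2×98.719) = 220.7 kips.
Tension yield (gross): A_g = 5.3125×0.75 = 3.9844 in². φR_n = 0.90 × 50 × 3.9844 = 179.3 kips.
Block shear: shear path 1×[2.125+2×2.625] = 1×7.375 in, A_gv = 5.5313, A_nv = 1×(7.375 − 2.5×1)×0.75 = 3.6563 in²; tension to near edge: (1.25 − 0.5×1)×0.75 = 0.5625 in². R_n = min(0.6×65×3.6563, 0.6×50×5.5313) + 1.0×65×0.5625 = min(142.6, 165.94) + 36.563 = 179.16 kips. φR_n = 0.75 × 179.16 = 134.4 kips.
Governing: min(92.0, 220.7, 179.3, 134.4) = 92.0 kips → bolt shear.

92.0 kips (bolt shear governs)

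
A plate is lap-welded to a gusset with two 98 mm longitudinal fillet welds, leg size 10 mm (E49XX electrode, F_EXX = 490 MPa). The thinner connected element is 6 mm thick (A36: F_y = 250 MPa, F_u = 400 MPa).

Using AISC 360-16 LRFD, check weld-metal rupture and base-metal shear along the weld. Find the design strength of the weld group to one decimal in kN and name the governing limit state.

Weld metal: throat = 0.707×10 = 7.07 mm, L = 2×98 = 196 mm. φR_n = 0.75 × 0.6 × 490 × 7.07 × 196 = 305.6 kN.
Base metal shear (6 mm plate): yield φR_n = 1.0×0.6×250×6×196 = 176.4 kN; rupture φR_n = 0.75×0.6×400×6×196 = 211.7 kN; take 176.4 kN (yield).
Governing: min(305.6, 176.4) = 176.4 kN → base-metal shear.

176.4 kN (base-metal shear governs)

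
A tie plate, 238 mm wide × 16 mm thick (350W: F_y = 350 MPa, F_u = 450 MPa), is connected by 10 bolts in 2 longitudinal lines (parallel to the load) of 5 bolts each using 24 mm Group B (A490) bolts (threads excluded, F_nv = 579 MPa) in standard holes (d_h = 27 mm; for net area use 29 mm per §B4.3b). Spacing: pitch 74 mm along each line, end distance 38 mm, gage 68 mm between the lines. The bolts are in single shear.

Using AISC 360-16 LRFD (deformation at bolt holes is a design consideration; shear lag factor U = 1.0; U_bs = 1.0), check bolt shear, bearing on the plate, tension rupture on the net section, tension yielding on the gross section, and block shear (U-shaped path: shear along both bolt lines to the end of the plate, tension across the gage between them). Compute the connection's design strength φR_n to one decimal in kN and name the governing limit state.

972.0 kN (net-section rupture governs)

Bolt shear: A_b = π(24)²/4 = 452.39 mm². φR_n = 0.75 × 579 × 452.39 × 10 × 1 = 1964.5 kN.
Bearing (16 mm plate, F_u = 450 MPa): end bolts L_c = 38 − 27/2 = 24.5, R_n = min(1.2×24.5×16×450, 2.4×24×16×450) = 211.68 kN/bolt; interior L_c = 74 − 27 = 47, R_n = 406.08 kN/bolt. φR_n = 0.75 × (2×211.68 + 8×406.08) = 2754.0 kN.
Tension rupture (net): A_n = (238 − 2×29)×16 = 2880 mm² (U = 1.0, A_e = A_n). φR_n = 0.75 × 450 × 2880 = 972.0 kN.
Tension yield (gross): A_g = 238×16 = 3808 mm². φR_n = 0.90 × 350 × 3808 = 1199.5 kN.
Block shear: shear path 2×[38+4×74] = 2×334 mm, A_gv = 10688, A_nv = 2×(334 − 4.5×29)×16 = 6512 mm²; tension across gage: (68 − 1×29)×16 = 624 mm². R_n = min(0.6×450×6512, 0.6×350×10688) + 1.0×450×624 = min(1758.2, 2244.5) + 280.8 = 2039 kN. φR_n = 0.75 × 2039 = 1529.3 kN.
Governing: min(1964.5, 2754.0, 972.0, 1199.5, 1529.3) = 972.0 kN → net-section rupture.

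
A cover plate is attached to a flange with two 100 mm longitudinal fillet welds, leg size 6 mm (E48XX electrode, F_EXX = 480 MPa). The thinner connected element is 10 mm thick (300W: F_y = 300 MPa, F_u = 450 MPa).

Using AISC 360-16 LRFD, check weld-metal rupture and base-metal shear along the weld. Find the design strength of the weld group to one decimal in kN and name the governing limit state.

183.3 kN (weld metal governs)

Weld metal: throat = 0.707×6 = 4.242 mm, L = 2×100 = 200 mm. φR_n = 0.75 × 0.6 × 480 × 4.242 × 200 = 183.3 kN.
Base metal shear (10 mm plate): yield φR_n = 1.0×0.6×300×10×200 = 360.0 kN; rupture φR_n = 0.75×0.6×450×10×200 = 405.0 kN; take 360.0 kN (yield).
Governing: min(183.3, 360.0) = 183.3 kN → weld metal.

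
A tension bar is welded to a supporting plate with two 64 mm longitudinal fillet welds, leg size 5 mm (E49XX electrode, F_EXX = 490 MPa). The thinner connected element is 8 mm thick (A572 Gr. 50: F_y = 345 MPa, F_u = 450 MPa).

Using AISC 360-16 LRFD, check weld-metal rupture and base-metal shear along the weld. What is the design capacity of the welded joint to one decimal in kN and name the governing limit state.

99.8 kN (weld metal governs)

Weld metal: throat = 0.707×5 = 3.535 mm, L = 2×64 = 128 mm. φR_n = 0.75 × 0.6 × 490 × 3.535 × 128 = 99.8 kN.
Base metal shear (8 mm plate): yield φR_n = 1.0×0.6×345×8×128 = 212.0 kN; rupture φR_n = 0.75×0.6×450×8×128 = 207.4 kN; take 207.4 kN (rupture).
Governing: min(99.8, 207.4) = 99.8 kN → weld metal.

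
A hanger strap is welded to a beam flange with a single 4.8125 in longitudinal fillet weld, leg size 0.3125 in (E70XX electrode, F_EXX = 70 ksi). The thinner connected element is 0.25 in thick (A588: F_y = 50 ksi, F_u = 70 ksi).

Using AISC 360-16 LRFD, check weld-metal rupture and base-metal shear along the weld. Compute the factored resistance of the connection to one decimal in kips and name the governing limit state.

Weld metal: throat = 0.707×0.3125 = 0.22094 in, L = 4.8125 in. φR_n = 0.75 × 0.6 × 70 × 0.22094 × 4.8125 = 33.5 kips.
Base metal shear (0.25 in plate): yield φR_n = 1.0×0.6×50×0.25×4.8125 = 36.1 kips; rupture φR_n = 0.75×0.6×70×0.25×4.8125 = 37.9 kips; take 36.1 kips (yield).
Governing: min(33.5, 36.1) = 33.5 kips → weld metal.

33.5 kips (weld metal governs)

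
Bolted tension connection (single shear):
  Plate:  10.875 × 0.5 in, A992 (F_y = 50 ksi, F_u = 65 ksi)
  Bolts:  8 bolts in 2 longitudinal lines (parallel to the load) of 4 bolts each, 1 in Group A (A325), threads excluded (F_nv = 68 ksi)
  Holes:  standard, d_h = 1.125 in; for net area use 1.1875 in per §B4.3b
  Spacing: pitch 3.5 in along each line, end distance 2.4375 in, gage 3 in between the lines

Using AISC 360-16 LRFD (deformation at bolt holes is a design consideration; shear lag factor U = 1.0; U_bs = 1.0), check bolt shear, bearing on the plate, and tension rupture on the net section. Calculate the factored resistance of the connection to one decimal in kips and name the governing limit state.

207.2 kips (net-section rupture governs)

Bolt shear: A_b = π(1)²/4 = 0.7854 in². φR_n = 0.75 × 68 × 0.7854 × 8 × 1 = 320.4 kips.
Bearing (0.5 in plate, F_u = 65 ksi): end bolts L_c = 2.4375 − 1.125/2 = 1.875, R_n = min(1.2×1.875×0.5×65, 2.4×1×0.5×65) = 73.125 kips/bolt; interior L_c = 3.5 − 1.125 = 2.375, R_n = 78 kips/bolt. φR_n = 0.75 × (2×73.125 + 6×78) = 460.7 kips.
Tension rupture (net): A_n = (10.875 − 2×1.1875)×0.5 = 4.25 in² (U = 1.0, A_e = A_n). φR_n = 0.75 × 65 × 4.25 = 207.2 kips.
Governing: min(320.4, 460.7, 207.2) = 207.2 kips → net-section rupture.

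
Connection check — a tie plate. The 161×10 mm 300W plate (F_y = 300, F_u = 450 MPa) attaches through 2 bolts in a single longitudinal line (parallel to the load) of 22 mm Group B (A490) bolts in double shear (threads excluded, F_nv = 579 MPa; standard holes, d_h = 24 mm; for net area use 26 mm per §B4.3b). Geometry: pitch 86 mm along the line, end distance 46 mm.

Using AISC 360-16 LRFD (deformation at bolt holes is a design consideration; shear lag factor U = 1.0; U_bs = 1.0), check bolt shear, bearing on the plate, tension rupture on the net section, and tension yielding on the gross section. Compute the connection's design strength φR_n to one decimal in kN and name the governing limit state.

Bolt shear: A_b = π(22)²/4 = 380.13 mm². φR_n = 0.75 × 579 × 380.13 × 2 × 2 = 660.3 kN.
Bearing (10 mm plate, F_u = 450 MPa): end bolts L_c = 46 − 24/2 = 34, R_n = min(1.2×34×10×450, 2.4×22×10×450) = 183.6 kN/bolt; interior L_c = 86 − 24 = 62, R_n = 237.6 kN/bolt. φR_n = 0.75 × (1×183.6 + 1×237.6) = 315.9 kN.
Tension rupture (net): A_n = (161 − 1×26)×10 = 1350 mm² (U = 1.0, A_e = A_n). φR_n = 0.75 × 450 × 1350 = 455.6 kN.
Tension yield (gross): A_g = 161×10 = 1610 mm². φR_n = 0.90 × 300 × 1610 = 434.7 kN.
Governing: min(660.3, 315.9, 455.6, 434.7) = 315.9 kN → bearing.

315.9 kN (bearing governs)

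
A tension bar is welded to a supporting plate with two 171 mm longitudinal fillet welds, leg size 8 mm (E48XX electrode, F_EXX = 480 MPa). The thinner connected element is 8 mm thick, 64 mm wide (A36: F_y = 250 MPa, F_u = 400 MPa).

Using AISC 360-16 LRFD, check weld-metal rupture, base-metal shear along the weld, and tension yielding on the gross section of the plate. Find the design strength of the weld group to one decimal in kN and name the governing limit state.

115.2 kN (gross-section yield governs)

Weld metal: throat = 0.707×8 = 5.656 mm, L = 2×171 = 342 mm. φR_n = 0.75 × 0.6 × 480 × 5.656 × 342 = 417.8 kN.
Base metal shear (8 mm plate): yield φR_n = 1.0×0.6×250×8×342 = 410.4 kN; rupture φR_n = 0.75×0.6×400×8×342 = 492.5 kN; take 410.4 kN (yield).
Tension yield (gross): A_g = 64×8 = 512 mm². φR_n = 0.90 × 250 × 512 = 115.2 kN.
Governing: min(417.8, 410.4, 115.2) = 115.2 kN → gross-section yield.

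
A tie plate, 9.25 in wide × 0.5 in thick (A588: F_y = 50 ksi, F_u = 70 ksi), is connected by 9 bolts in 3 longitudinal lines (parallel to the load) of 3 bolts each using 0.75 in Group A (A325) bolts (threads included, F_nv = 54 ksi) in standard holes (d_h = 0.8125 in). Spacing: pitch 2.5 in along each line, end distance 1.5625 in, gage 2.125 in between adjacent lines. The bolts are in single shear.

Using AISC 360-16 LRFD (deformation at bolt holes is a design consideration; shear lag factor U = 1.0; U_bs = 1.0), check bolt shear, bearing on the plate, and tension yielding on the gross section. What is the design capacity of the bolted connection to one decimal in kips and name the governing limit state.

161.0 kips (bolt shear governs)

Bolt shear: A_b = π(0.75)²/4 = 0.44179 in². φR_n = 0.75 × 54 × 0.44179 × 9 × 1 = 161.0 kips.
Bearing (0.5 in plate, F_u = 70 ksi): end bolts L_c = 1.5625 − 0.8125/2 = 1.15625, R_n = min(1.2×1.15625×0.5×70, 2.4×0.75×0.5×70) = 48.563 kips/bolt; interior L_c = 2.5 − 0.8125 = 1.6875, R_n = 63 kips/bolt. φR_n = 0.75 × (3×48.563 + 6×63) = 392.8 kips.
Tension yield (gross): A_g = 9.25×0.5 = 4.625 in². φR_n = 0.90 × 50 × 4.625 = 208.1 kips.
Governing: min(161.0, 392.8, 208.1) = 161.0 kips → bolt shear.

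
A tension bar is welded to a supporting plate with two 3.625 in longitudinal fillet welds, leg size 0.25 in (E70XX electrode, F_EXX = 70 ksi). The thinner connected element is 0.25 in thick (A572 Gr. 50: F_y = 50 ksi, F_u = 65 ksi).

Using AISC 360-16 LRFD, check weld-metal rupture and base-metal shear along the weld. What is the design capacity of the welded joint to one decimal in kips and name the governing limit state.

40.4 kips (weld metal governs)

Weld metal: throat = 0.707×0.25 = 0.17675 in, L = 2×3.625 = 7.25 in. φR_n = 0.75 × 0.6 × 70 × 0.17675 × 7.25 = 40.4 kips.
Base metal shear (0.25 in plate): yield φR_n = 1.0×0.6×50×0.25×7.25 = 54.4 kips; rupture φR_n = 0.75×0.6×65×0.25×7.25 = 53.0 kips; take 53.0 kips (rupture).
Governing: min(40.4, 53.0) = 40.4 kips → weld metal.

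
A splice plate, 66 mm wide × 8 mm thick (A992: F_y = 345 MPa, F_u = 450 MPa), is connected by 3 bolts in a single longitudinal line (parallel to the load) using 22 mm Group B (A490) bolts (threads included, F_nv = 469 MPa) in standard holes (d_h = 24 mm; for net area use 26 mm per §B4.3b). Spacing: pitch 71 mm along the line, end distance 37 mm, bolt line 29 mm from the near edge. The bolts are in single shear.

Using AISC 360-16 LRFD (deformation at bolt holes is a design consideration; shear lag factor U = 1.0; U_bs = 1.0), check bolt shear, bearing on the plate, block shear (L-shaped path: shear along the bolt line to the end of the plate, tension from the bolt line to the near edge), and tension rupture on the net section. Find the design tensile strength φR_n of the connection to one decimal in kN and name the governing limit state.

108.0 kN (net-section rupture governs)

Bolt shear: A_b = π(22)²/4 = 380.13 mm². φR_n = 0.75 × 469 × 380.13 × 3 × 1 = 401.1 kN.
Bearing (8 mm plate, F_u = 450 MPa): end bolts L_c = 37 − 24/2 = 25, R_n = min(1.2×25×8×450, 2.4×22×8×450) = 108 kN/bolt; interior L_c = 71 − 24 = 47, R_n = 190.08 kN/bolt. φR_n = 0.75 × (1×108 + 2×190.08) = 366.1 kN.
Block shear: shear path 1×[37+2×71] = 1×179 mm, A_gv = 1432, A_nv = 1×(179 − 2.5×26)×8 = 912 mm²; tension to near edge: (29 − 0.5×26)×8 = 128 mm². R_n = min(0.6×450×912, 0.6×345×1432) + 1.0×450×128 = min(246.24, 296.42) + 57.6 = 303.84 kN. φR_n = 0.75 × 303.84 = 227.9 kN.
Tension rupture (net): A_n = (66 − 1×26)×8 = 320 mm² (U = 1.0, A_e = A_n). φR_n = 0.75 × 450 × 320 = 108.0 kN.
Governing: min(401.1, 366.1, 227.9, 108.0) = 108.0 kN → net-section rupture.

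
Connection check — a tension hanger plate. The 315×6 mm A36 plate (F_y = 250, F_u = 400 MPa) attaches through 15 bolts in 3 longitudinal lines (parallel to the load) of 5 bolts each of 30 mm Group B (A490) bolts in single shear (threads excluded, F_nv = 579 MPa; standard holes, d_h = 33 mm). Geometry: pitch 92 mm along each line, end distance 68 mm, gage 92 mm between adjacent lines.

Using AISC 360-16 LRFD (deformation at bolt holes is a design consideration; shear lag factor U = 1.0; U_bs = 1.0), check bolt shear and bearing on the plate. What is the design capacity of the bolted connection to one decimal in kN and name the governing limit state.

1863.0 kN (bearing governs)

Bolt shear: A_b = π(30)²/4 = 706.86 mm². φR_n = 0.75 × 579 × 706.86 × 15 × 1 = 4604.3 kN.
Bearing (6 mm plate, F_u = 400 MPa): end bolts L_c = 68 − 33/2 = 51.5, R_n = min(1.2×51.5×6×400, 2.4×30×6×400) = 148.32 kN/bolt; interior L_c = 92 − 33 = 59, R_n = 169.92 kN/bolt. φR_n = 0.75 × (3×148.32 + 12×169.92) = 1863.0 kN.
Governing: min(4604.3, 1863.0) = 1863.0 kN → bearing.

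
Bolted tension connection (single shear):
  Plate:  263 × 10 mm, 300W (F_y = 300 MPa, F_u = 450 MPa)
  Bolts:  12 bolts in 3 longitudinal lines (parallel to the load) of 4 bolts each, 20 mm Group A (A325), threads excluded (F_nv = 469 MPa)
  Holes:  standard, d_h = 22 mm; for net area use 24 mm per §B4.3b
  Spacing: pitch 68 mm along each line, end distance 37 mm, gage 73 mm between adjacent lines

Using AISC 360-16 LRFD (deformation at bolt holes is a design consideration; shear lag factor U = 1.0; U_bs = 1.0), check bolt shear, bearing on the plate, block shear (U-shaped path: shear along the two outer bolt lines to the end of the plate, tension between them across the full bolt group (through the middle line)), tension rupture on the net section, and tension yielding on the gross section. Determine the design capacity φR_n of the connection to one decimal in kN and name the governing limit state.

Bolt shear: A_b = π(20)²/4 = 314.16 mm². φR_n = 0.75 × 469 × 314.16 × 12 × 1 = 1326.1 kN.
Bearing (10 mm plate, F_u = 450 MPa): end bolts L_c = 37 − 22/2 = 26, R_n = min(1.2×26×10×450, 2.4×20×10×450) = 140.4 kN/bolt; interior L_c = 68 − 22 = 46, R_n = 216 kN/bolt. φR_n = 0.75 × (3×140.4 + 9×216) = 1773.9 kN.
Block shear: shear path 2×[37+3×68] = 2×241 mm, A_gv = 4820, A_nv = 2×(241 − 3.5×24)×10 = 3140 mm²; tension across gage: (146 − 2×24)×10 = 980 mm². R_n = min(0.6×450×3140, 0.6×300×4820) + 1.0×450×980 = min(847.8, 867.6) + 441 = 1288.8 kN. φR_n = 0.75 × 1288.8 = 966.6 kN.
Tension rupture (net): A_n = (263 − 3×24)×10 = 1910 mm² (U = 1.0, A_e = A_n). φR_n = 0.75 × 450 × 1910 = 644.6 kN.
Tension yield (gross): A_g = 263×10 = 2630 mm². φR_n = 0.90 × 300 × 2630 = 710.1 kN.
Governing: min(1326.1, 1773.9, 966.6, 644.6, 710.1) = 644.6 kN → net-section rupture.

644.6 kN (net-section rupture governs)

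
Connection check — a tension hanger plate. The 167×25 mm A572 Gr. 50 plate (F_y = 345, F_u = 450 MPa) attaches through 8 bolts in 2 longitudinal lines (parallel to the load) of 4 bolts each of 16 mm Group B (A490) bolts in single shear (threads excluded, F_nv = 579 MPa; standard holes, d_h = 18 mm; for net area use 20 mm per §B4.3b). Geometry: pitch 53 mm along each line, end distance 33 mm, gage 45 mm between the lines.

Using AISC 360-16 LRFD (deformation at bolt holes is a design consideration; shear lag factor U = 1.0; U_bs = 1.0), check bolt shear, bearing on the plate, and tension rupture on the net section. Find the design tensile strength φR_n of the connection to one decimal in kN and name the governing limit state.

Bolt shear: A_b = π(16)²/4 = 201.06 mm². φR_n = 0.75 × 579 × 201.06 × 8 × 1 = 698.5 kN.
Bearing (25 mm plate, F_u = 450 MPa): end bolts L_c = 33 − 18/2 = 24, R_n = min(1.2×24×25×450, 2.4×16×25×450) = 324 kN/bolt; interior L_c = 53 − 18 = 35, R_n = 432 kN/bolt. φR_n = 0.75 × (2×324 + 6×432) = 2430.0 kN.
Tension rupture (net): A_n = (167 − 2×20)×25 = 3175 mm² (U = 1.0, A_e = A_n). φR_n = 0.75 × 450 × 3175 = 1071.6 kN.
Governing: min(698.5, 2430.0, 1071.6) = 698.5 kN → bolt shear.

698.5 kN (bolt shear governs)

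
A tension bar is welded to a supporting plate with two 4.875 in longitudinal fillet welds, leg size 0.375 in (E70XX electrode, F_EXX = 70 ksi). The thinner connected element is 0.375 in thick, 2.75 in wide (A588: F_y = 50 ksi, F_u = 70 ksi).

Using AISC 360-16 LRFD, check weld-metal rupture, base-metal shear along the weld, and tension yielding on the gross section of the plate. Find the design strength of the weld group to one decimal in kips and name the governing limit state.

46.4 kips (gross-section yield governs)

Weld metal: throat = 0.707×0.375 = 0.26513 in, L = 2×4.875 = 9.75 in. φR_n = 0.75 × 0.6 × 70 × 0.26513 × 9.75 = 81.4 kips.
Base metal shear (0.375 in plate): yield φR_n = 1.0×0.6×50×0.375×9.75 = 109.7 kips; rupture φR_n = 0.75×0.6×70×0.375×9.75 = 115.2 kips; take 109.7 kips (yield).
Tension yield (gross): A_g = 2.75×0.375 = 1.0313 in². φR_n = 0.90 × 50 × 1.0313 = 46.4 kips.
Governing: min(81.4, 109.7, 46.4) = 46.4 kips → gross-section yield.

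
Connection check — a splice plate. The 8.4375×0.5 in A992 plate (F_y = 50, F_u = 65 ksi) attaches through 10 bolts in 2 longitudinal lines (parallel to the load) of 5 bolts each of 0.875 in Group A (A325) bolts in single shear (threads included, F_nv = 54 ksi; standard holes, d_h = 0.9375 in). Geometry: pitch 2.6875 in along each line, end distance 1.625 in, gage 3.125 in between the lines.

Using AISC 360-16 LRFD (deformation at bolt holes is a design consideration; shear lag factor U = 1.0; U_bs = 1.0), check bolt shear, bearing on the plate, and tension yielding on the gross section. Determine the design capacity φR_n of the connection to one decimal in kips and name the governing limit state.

189.8 kips (gross-section yield governs)

Bolt shear: A_b = π(0.875)²/4 = 0.60132 in². φR_n = 0.75 × 54 × 0.60132 × 10 × 1 = 243.5 kips.
Bearing (0.5 in plate, F_u = 65 ksi): end bolts L_c = 1.625 − 0.9375/2 = 1.15625, R_n = min(1.2×1.15625×0.5×65, 2.4×0.875×0.5×65) = 45.094 kips/bolt; interior L_c = 2.6875 − 0.9375 = 1.75, R_n = 68.25 kips/bolt. φR_n = 0.75 × (2×45.094 + 8×68.25) = 477.1 kips.
Tension yield (gross): A_g = 8.4375×0.5 = 4.2188 in². φR_n = 0.90 × 50 × 4.2188 = 189.8 kips.
Governing: min(243.5, 477.1, 189.8) = 189.8 kips → gross-section yield.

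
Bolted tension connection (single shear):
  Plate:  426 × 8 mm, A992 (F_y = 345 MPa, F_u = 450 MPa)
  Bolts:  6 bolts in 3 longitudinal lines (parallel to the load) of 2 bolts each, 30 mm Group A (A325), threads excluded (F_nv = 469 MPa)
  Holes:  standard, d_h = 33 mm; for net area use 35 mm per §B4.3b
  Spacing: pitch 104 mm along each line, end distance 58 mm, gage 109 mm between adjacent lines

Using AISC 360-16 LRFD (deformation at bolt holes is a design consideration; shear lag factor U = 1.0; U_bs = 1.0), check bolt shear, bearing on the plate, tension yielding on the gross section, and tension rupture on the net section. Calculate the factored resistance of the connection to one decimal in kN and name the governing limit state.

Bolt shear: A_b = π(30)²/4 = 706.86 mm². φR_n = 0.75 × 469 × 706.86 × 6 × 1 = 1491.8 kN.
Bearing (8 mm plate, F_u = 450 MPa): end bolts L_c = 58 − 33/2 = 41.5, R_n = min(1.2×41.5×8×450, 2.4×30×8×450) = 179.28 kN/bolt; interior L_c = 104 − 33 = 71, R_n = 259.2 kN/bolt. φR_n = 0.75 × (3×179.28 + 3×259.2) = 986.6 kN.
Tension yield (gross): A_g = 426×8 = 3408 mm². φR_n = 0.90 × 345 × 3408 = 1058.2 kN.
Tension rupture (net): A_n = (426 − 3×35)×8 = 2568 mm² (U = 1.0, A_e = A_n). φR_n = 0.75 × 450 × 2568 = 866.7 kN.
Governing: min(1491.8, 986.6, 1058.2, 866.7) = 866.7 kN → net-section rupture.

866.7 kN (net-section rupture governs)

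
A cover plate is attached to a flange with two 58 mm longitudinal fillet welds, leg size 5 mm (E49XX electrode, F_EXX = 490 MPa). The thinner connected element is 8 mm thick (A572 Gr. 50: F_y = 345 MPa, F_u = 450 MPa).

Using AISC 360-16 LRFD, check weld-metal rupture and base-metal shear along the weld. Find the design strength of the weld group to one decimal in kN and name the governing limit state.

Weld metal: throat = 0.707×5 = 3.535 mm, L = 2×58 = 116 mm. φR_n = 0.75 × 0.6 × 490 × 3.535 × 116 = 90.4 kN.
Base metal shear (8 mm plate): yield φR_n = 1.0×0.6×345×8×116 = 192.1 kN; rupture φR_n = 0.75×0.6×450×8×116 = 187.9 kN; take 187.9 kN (rupture).
Governing: min(90.4, 187.9) = 90.4 kN → weld metal.

90.4 kN (weld metal governs)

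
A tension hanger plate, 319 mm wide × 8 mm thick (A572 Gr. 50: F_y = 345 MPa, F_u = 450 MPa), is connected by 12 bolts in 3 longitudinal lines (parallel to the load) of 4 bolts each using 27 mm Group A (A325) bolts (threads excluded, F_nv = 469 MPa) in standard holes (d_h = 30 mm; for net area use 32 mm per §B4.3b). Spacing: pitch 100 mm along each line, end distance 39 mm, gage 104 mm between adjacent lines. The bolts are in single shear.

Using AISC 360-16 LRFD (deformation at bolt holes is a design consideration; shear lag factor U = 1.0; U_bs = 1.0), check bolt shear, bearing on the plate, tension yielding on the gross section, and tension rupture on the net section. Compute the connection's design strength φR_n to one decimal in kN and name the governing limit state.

602.1 kN (net-section rupture governs)

Bolt shear: A_b = π(27)²/4 = 572.56 mm². φR_n = 0.75 × 469 × 572.56 × 12 × 1 = 2416.8 kN.
Bearing (8 mm plate, F_u = 450 MPa): end bolts L_c = 39 − 30/2 = 24, R_n = min(1.2×24×8×450, 2.4×27×8×450) = 103.68 kN/bolt; interior L_c = 100 − 30 = 70, R_n = 233.28 kN/bolt. φR_n = 0.75 × (3×103.68 + 9×233.28) = 1807.9 kN.
Tension yield (gross): A_g = 319×8 = 2552 mm². φR_n = 0.90 × 345 × 2552 = 792.4 kN.
Tension rupture (net): A_n = (319 − 3×32)×8 = 1784 mm² (U = 1.0, A_e = A_n). φR_n = 0.75 × 450 × 1784 = 602.1 kN.
Governing: min(2416.8, 1807.9, 792.4, 602.1) = 602.1 kN → net-section rupture.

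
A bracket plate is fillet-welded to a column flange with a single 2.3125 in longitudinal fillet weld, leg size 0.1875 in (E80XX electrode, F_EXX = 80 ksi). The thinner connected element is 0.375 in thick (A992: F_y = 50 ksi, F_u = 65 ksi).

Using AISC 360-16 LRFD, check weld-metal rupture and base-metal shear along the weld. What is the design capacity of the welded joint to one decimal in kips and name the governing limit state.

11.0 kips (weld metal governs)

Weld metal: throat = 0.707×0.1875 = 0.13256 in, L = 2.3125 in. φR_n = 0.75 × 0.6 × 80 × 0.13256 × 2.3125 = 11.0 kips.
Base metal shear (0.375 in plate): yield φR_n = 1.0×0.6×50×0.375×2.3125 = 26.0 kips; rupture φR_n = 0.75×0.6×65×0.375×2.3125 = 25.4 kips; take 25.4 kips (rupture).
Governing: min(11.0, 25.4) = 11.0 kips → weld metal.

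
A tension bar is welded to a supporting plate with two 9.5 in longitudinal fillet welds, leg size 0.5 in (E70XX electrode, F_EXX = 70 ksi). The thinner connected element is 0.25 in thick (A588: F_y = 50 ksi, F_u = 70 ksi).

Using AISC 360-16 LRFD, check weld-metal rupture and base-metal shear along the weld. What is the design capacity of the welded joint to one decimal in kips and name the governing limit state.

142.5 kips (base-metal shear governs)

Weld metal: throat = 0.707×0.5 = 0.3535 in, L = 2×9.5 = 19 in. φR_n = 0.75 × 0.6 × 70 × 0.3535 × 19 = 211.6 kips.
Base metal shear (0.25 in plate): yield φR_n = 1.0×0.6×50×0.25×19 = 142.5 kips; rupture φR_n = 0.75×0.6×70×0.25×19 = 149.6 kips; take 142.5 kips (yield).
Governing: min(211.6, 142.5) = 142.5 kips → base-metal shear.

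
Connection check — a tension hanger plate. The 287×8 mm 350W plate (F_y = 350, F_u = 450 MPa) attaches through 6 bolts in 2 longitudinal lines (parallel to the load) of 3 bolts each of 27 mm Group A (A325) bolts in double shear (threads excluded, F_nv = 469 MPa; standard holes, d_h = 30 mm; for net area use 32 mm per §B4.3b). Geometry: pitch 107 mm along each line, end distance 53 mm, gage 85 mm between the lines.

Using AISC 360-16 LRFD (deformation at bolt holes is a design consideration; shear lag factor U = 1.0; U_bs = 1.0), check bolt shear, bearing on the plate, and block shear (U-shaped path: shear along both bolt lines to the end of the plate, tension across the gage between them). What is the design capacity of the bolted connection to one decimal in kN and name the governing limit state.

Bolt shear: A_b = π(27)²/4 = 572.56 mm². φR_n = 0.75 × 469 × 572.56 × 6 × 2 = 2416.8 kN.
Bearing (8 mm plate, F_u = 450 MPa): end bolts L_c = 53 − 30/2 = 38, R_n = min(1.2×38×8×450, 2.4×27×8×450) = 164.16 kN/bolt; interior L_c = 107 − 30 = 77, R_n = 233.28 kN/bolt. φR_n = 0.75 × (2×164.16 + 4×233.28) = 946.1 kN.
Block shear: shear path 2×[53+2×107] = 2×267 mm, A_gv = 4272, A_nv = 2×(267 − 2.5×32)×8 = 2992 mm²; tension across gage: (85 − 1×32)×8 = 424 mm². R_n = min(0.6×450×2992, 0.6×350×4272) + 1.0×450×424 = min(807.84, 897.12) + 190.8 = 998.64 kN. φR_n = 0.75 × 998.64 = 749.0 kN.
Governing: min(2416.8, 946.1, 749.0) = 749.0 kN → block shear.

749.0 kN (block shear governs)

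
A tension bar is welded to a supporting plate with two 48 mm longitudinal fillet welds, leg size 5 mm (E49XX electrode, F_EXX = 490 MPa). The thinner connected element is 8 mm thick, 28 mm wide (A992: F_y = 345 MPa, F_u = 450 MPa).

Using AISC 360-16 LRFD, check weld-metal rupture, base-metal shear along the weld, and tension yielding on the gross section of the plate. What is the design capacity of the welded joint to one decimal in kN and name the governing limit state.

Weld metal: throat = 0.707×5 = 3.535 mm, L = 2×48 = 96 mm. φR_n = 0.75 × 0.6 × 490 × 3.535 × 96 = 74.8 kN.
Base metal shear (8 mm plate): yield φR_n = 1.0×0.6×345×8×96 = 159.0 kN; rupture φR_n = 0.75×0.6×450×8×96 = 155.5 kN; take 155.5 kN (rupture).
Tension yield (gross): A_g = 28×8 = 224 mm². φR_n = 0.90 × 345 × 224 = 69.6 kN.
Governing: min(74.8, 155.5, 69.6) = 69.6 kN → gross-section yield.

69.6 kN (gross-section yield governs)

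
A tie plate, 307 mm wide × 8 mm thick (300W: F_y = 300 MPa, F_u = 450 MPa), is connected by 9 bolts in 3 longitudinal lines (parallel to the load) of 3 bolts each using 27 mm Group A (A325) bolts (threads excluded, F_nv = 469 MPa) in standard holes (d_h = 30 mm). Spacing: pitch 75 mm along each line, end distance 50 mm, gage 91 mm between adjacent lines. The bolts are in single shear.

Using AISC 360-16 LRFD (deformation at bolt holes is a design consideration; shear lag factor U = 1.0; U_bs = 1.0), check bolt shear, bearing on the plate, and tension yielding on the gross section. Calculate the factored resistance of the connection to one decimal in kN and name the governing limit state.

Bolt shear: A_b = π(27)²/4 = 572.56 mm². φR_n = 0.75 × 469 × 572.56 × 9 × 1 = 1812.6 kN.
Bearing (8 mm plate, F_u = 450 MPa): end bolts L_c = 50 − 30/2 = 35, R_n = min(1.2×35×8×450, 2.4×27×8×450) = 151.2 kN/bolt; interior L_c = 75 − 30 = 45, R_n = 194.4 kN/bolt. φR_n = 0.75 × (3×151.2 + 6×194.4) = 1215.0 kN.
Tension yield (gross): A_g = 307×8 = 2456 mm². φR_n = 0.90 × 300 × 2456 = 663.1 kN.
Governing: min(1812.6, 1215.0, 663.1) = 663.1 kN → gross-section yield.

663.1 kN (gross-section yield governs)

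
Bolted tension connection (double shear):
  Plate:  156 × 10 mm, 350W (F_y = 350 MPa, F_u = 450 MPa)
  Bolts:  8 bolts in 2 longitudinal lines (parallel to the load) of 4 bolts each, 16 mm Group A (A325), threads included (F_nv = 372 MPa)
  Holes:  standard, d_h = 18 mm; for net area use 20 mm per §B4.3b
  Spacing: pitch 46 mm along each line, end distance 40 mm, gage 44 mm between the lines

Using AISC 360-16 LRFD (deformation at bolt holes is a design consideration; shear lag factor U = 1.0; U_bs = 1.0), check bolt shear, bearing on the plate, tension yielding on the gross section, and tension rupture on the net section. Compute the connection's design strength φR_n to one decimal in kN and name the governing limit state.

391.5 kN (net-section rupture governs)

Bolt shear: A_b = π(16)²/4 = 201.06 mm². φR_n = 0.75 × 372 × 201.06 × 8 × 2 = 897.5 kN.
Bearing (10 mm plate, F_u = 450 MPa): end bolts L_c = 40 − 18/2 = 31, R_n = min(1.2×31×10×450, 2.4×16×10×450) = 167.4 kN/bolt; interior L_c = 46 − 18 = 28, R_n = 151.2 kN/bolt. φR_n = 0.75 × (2×167.4 + 6×151.2) = 931.5 kN.
Tension yield (gross): A_g = 156×10 = 1560 mm². φR_n = 0.90 × 350 × 1560 = 491.4 kN.
Tension rupture (net): A_n = (156 − 2×20)×10 = 1160 mm² (U = 1.0, A_e = A_n). φR_n = 0.75 × 450 × 1160 = 391.5 kN.
Governing: min(897.5, 931.5, 491.4, 391.5) = 391.5 kN → net-section rupture.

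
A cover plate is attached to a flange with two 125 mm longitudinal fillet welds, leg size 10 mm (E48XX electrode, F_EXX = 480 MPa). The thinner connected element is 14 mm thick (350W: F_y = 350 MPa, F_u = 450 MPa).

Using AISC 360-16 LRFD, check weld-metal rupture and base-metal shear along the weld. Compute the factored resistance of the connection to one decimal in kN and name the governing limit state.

Weld metal: throat = 0.707×10 = 7.07 mm, L = 2×125 = 250 mm. φR_n = 0.75 × 0.6 × 480 × 7.07 × 250 = 381.8 kN.
Base metal shear (14 mm plate): yield φR_n = 1.0×0.6×350×14×250 = 735.0 kN; rupture φR_n = 0.75×0.6×450×14×250 = 708.8 kN; take 708.8 kN (rupture).
Governing: min(381.8, 708.8) = 381.8 kN → weld metal.

381.8 kN (weld metal governs)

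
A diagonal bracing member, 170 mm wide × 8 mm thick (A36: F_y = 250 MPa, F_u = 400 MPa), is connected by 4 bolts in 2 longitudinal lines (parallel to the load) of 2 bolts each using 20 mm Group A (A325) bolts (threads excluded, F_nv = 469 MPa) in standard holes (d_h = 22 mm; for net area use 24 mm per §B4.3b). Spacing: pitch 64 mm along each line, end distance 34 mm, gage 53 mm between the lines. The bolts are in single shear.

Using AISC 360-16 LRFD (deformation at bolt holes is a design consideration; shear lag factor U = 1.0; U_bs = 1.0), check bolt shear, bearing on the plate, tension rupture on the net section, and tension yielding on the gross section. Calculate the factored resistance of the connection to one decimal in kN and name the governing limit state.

292.8 kN (net-section rupture governs)

Bolt shear: A_b = π(20)²/4 = 314.16 mm². φR_n = 0.75 × 469 × 314.16 × 4 × 1 = 442.0 kN.
Bearing (8 mm plate, F_u = 400 MPa): end bolts L_c = 34 − 22/2 = 23, R_n = min(1.2×23×8×400, 2.4×20×8×400) = 88.32 kN/bolt; interior L_c = 64 − 22 = 42, R_n = 153.6 kN/bolt. φR_n = 0.75 × (2×88.32 + 2×153.6) = 362.9 kN.
Tension rupture (net): A_n = (170 − 2×24)×8 = 976 mm² (U = 1.0, A_e = A_n). φR_n = 0.75 × 400 × 976 = 292.8 kN.
Tension yield (gross): A_g = 170×8 = 1360 mm². φR_n = 0.90 × 250 × 1360 = 306.0 kN.
Governing: min(442.0, 362.9, 292.8, 306.0) = 292.8 kN → net-section rupture.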